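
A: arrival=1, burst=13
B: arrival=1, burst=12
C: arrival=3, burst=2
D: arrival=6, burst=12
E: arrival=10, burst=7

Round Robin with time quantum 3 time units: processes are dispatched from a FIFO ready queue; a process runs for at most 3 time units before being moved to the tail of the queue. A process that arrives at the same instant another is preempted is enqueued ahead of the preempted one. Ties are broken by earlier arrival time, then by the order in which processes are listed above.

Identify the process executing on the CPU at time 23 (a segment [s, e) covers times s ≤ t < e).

A

Timeline: | idle 0-1 | A 1-4 | B 4-7 | C 7-9 | A 9-12 | D 12-15 | B 15-18 | E 18-21 | A 21-24 | D 24-27 | B 27-30 | E 30-33 | A 33-36 | D 36-39 | B 39-42 | E 42-43 | A 43-44 | D 44-47 |
Completion: A=44  B=42  C=9  D=47  E=43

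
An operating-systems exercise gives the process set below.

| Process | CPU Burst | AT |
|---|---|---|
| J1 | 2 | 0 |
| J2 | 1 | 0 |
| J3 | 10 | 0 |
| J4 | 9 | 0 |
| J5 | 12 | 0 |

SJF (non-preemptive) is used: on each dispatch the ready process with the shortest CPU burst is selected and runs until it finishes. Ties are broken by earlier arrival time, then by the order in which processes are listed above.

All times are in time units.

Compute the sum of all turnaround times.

Gantt: | J2 0-1 | J1 1-3 | J4 3-12 | J3 12-22 | J5 22-34 |
Completion: J1=3  J2=1  J3=22  J4=12  J5=34
Turnaround (C−A): J1=3  J2=1  J3=22  J4=12  J5=34
Turnaround = completion − arrival: J1=3, J2=1, J3=22, J4=12, J5=34
Total turnaround = 3 + 1 + 22 + 12 + 34 = 72

72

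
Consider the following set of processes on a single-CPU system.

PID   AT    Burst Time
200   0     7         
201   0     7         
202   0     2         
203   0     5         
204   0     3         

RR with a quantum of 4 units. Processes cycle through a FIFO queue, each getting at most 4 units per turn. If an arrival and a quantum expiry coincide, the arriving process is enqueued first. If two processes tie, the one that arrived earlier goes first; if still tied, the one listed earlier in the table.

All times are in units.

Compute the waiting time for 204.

Timeline: | 200 0-4 | 201 4-8 | 202 8-10 | 203 10-14 | 204 14-17 | 200 17-20 | 201 20-23 | 203 23-24 |
Completion: 200=20  201=23  202=10  203=24  204=17
Turnaround (C−A): 200=20  201=23  202=10  203=24  204=17
Waiting(204) = turnaround − burst = 17 − 3 = 14

14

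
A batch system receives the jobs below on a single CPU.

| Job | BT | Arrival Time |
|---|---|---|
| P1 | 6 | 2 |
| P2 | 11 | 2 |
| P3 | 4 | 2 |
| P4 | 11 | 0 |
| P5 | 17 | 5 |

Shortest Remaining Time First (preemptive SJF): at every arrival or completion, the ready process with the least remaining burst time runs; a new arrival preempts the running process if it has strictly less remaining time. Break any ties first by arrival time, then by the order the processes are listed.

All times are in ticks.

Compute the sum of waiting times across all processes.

Timeline: | P4 0-2 | P3 2-6 | P1 6-12 | P4 12-21 | P2 21-32 | P5 32-49 |
Completion: P1=12  P2=32  P3=6  P4=21  P5=49
Turnaround (C−A): P1=10  P2=30  P3=4  P4=21  P5=44
Waiting = turnaround − burst: P1=4, P2=19, P3=0, P4=10, P5=27
Total waiting = 4 + 19 + 0 + 10 + 27 = 60

60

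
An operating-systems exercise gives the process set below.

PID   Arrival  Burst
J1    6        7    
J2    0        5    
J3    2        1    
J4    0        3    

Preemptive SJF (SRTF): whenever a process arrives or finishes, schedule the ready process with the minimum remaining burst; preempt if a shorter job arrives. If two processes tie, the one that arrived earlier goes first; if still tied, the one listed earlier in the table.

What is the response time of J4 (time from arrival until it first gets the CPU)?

0

Schedule: | J4 0-3 | J3 3-4 | J2 4-9 | J1 9-16 |
Completion: J1=16  J2=9  J3=4  J4=3
Response(J4) = first start − arrival = 0 − 0 = 0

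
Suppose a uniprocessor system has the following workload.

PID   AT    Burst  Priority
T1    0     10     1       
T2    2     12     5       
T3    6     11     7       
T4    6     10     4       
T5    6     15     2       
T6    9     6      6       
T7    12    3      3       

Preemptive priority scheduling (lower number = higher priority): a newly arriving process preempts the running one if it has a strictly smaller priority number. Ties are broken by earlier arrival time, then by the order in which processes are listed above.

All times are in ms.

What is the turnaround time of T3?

61

Timeline: | T1 0-10 | T5 10-25 | T7 25-28 | T4 28-38 | T2 38-50 | T6 50-56 | T3 56-67 |
Completion: T1=10  T2=50  T3=67  T4=38  T5=25  T6=56  T7=28
Turnaround(T3) = completion − arrival = 67 − 6 = 61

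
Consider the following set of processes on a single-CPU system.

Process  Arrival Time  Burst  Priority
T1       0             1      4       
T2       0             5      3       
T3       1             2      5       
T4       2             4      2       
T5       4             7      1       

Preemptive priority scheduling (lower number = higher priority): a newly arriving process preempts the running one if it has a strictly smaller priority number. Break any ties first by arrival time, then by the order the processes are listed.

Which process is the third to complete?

Gantt: | T2 0-2 | T4 2-4 | T5 4-11 | T4 11-13 | T2 13-16 | T1 16-17 | T3 17-19 |
Completion: T1=17  T2=16  T3=19  T4=13  T5=11
Finish order: T5 → T4 → T2 → T1 → T3

T2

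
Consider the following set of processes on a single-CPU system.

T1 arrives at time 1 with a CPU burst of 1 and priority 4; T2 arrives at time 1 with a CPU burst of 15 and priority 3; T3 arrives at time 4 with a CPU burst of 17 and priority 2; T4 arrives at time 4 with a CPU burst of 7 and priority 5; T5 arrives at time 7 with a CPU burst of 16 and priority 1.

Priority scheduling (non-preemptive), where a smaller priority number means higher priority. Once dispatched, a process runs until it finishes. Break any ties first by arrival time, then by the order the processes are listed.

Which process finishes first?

T2

Timeline: | idle 0-1 | T2 1-16 | T5 16-32 | T3 32-49 | T1 49-50 | T4 50-57 |
Completion: T1=50  T2=16  T3=49  T4=57  T5=32
Finish order: T2 → T5 → T3 → T1 → T4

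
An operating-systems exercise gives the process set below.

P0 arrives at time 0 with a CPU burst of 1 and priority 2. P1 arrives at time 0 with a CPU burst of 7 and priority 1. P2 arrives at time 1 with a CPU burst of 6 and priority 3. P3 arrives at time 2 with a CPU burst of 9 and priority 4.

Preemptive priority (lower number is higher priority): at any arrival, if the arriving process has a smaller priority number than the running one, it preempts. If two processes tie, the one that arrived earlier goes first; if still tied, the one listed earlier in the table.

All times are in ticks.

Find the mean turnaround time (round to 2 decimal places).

Timeline: | P1 0-7 | P0 7-8 | P2 8-14 | P3 14-23 |
Completion: P0=8  P1=7  P2=14  P3=23
Turnaround (C−A): P0=8  P1=7  P2=13  P3=21
Turnaround times: P0=8, P1=7, P2=13, P3=21
Average turnaround = (8+7+13+21) / 4 = 49/4 = 12.25

12.25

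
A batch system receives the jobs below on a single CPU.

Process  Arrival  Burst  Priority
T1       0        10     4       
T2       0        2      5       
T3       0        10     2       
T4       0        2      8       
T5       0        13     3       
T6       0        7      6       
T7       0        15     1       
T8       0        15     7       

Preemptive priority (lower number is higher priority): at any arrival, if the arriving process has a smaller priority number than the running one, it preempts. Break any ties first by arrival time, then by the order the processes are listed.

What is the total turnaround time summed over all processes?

379

Gantt: | T7 0-15 | T3 15-25 | T5 25-38 | T1 38-48 | T2 48-50 | T6 50-57 | T8 57-72 | T4 72-74 |
Completion: T1=48  T2=50  T3=25  T4=74  T5=38  T6=57  T7=15  T8=72
Turnaround = completion − arrival: T1=48, T2=50, T3=25, T4=74, T5=38, T6=57, T7=15, T8=72
Total turnaround = 48 + 50 + 25 + 74 + 38 + 57 + 15 + 72 = 379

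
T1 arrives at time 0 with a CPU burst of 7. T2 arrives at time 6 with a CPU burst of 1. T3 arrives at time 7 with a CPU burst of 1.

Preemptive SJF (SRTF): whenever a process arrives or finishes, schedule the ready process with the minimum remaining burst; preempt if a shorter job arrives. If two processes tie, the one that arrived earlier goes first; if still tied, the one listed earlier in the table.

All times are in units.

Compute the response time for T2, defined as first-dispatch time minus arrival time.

Timeline: | T1 0-7 | T2 7-8 | T3 8-9 |
Completion: T1=7  T2=8  T3=9
Response(T2) = first start − arrival = 7 − 6 = 1

1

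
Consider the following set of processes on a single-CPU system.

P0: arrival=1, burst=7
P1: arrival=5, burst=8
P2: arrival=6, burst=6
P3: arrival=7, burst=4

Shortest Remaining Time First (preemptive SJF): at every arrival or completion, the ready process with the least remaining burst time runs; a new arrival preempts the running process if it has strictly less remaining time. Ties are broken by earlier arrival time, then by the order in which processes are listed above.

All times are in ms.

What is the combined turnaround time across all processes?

45

Gantt: | idle 0-1 | P0 1-8 | P3 8-12 | P2 12-18 | P1 18-26 |
Completion: P0=8  P1=26  P2=18  P3=12
Turnaround (C−A): P0=7  P1=21  P2=12  P3=5
Turnaround = completion − arrival: P0=7, P1=21, P2=12, P3=5
Total turnaround = 7 + 21 + 12 + 5 = 45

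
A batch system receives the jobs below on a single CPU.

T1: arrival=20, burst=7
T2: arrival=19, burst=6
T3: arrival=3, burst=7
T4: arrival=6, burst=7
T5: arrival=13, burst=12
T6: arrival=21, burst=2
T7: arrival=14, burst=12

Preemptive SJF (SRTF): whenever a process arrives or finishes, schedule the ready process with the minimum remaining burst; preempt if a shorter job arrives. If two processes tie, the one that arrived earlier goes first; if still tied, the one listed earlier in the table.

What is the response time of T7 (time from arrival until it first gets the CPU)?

Gantt: | idle 0-3 | T3 3-10 | T4 10-17 | T5 17-19 | T2 19-21 | T6 21-23 | T2 23-27 | T1 27-34 | T5 34-44 | T7 44-56 |
Completion: T1=34  T2=27  T3=10  T4=17  T5=44  T6=23  T7=56
Turnaround (C−A): T1=14  T2=8  T3=7  T4=11  T5=31  T6=2  T7=42
Response(T7) = first start − arrival = 44 − 14 = 30

30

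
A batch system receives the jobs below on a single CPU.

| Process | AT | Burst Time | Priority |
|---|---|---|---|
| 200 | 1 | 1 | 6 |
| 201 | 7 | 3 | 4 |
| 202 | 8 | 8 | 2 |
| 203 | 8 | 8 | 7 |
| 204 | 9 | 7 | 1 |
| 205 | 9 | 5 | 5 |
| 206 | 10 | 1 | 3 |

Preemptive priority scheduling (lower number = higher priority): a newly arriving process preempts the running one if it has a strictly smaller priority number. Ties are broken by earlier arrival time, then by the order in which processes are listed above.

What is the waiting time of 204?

0

Timeline: | idle 0-1 | 200 1-2 | idle 2-7 | 201 7-8 | 202 8-9 | 204 9-16 | 202 16-23 | 206 23-24 | 201 24-26 | 205 26-31 | 203 31-39 |
Completion: 200=2  201=26  202=23  203=39  204=16  205=31  206=24
Waiting(204) = turnaround − burst = 7 − 7 = 0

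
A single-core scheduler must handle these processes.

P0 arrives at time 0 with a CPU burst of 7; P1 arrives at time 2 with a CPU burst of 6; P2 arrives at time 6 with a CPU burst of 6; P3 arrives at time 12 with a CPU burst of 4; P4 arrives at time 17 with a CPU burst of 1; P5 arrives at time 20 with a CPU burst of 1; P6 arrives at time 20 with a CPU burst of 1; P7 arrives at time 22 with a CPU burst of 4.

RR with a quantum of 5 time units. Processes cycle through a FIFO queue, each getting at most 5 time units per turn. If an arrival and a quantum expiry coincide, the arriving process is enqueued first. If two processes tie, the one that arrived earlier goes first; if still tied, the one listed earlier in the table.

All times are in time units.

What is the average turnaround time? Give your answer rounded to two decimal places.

10.13

Timeline: | P0 0-5 | P1 5-10 | P0 10-12 | P2 12-17 | P1 17-18 | P3 18-22 | P4 22-23 | P2 23-24 | P5 24-25 | P6 25-26 | P7 26-30 |
Completion: P0=12  P1=18  P2=24  P3=22  P4=23  P5=25  P6=26  P7=30
Turnaround times: P0=12, P1=16, P2=18, P3=10, P4=6, P5=5, P6=6, P7=8
Average turnaround = (12+16+18+10+6+5+6+8) / 8 = 81/8 = 10.13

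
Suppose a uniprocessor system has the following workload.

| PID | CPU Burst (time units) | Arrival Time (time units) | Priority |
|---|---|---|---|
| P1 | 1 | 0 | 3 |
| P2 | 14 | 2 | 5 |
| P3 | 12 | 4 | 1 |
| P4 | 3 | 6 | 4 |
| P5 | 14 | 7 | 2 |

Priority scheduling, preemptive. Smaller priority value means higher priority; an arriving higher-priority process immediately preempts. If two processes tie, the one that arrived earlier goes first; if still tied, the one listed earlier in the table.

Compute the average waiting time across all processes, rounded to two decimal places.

12.40

Schedule: | P1 0-1 | idle 1-2 | P2 2-4 | P3 4-16 | P5 16-30 | P4 30-33 | P2 33-45 |
Completion: P1=1  P2=45  P3=16  P4=33  P5=30
Turnaround (C−A): P1=1  P2=43  P3=12  P4=27  P5=23
Waiting times: P1=0, P2=29, P3=0, P4=24, P5=9
Average waiting = (0+29+0+24+9) / 5 = 62/5 = 12.40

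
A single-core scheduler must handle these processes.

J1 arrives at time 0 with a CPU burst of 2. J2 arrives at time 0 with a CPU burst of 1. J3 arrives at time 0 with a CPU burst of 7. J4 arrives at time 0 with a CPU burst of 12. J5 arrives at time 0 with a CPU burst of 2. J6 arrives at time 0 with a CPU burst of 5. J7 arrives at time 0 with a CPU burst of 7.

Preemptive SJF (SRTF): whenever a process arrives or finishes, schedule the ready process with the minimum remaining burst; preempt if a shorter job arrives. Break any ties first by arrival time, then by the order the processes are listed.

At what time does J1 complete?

3

Timeline: | J2 0-1 | J1 1-3 | J5 3-5 | J6 5-10 | J3 10-17 | J7 17-24 | J4 24-36 |
Completion: J1=3  J2=1  J3=17  J4=36  J5=5  J6=10  J7=24
Turnaround (C−A): J1=3  J2=1  J3=17  J4=36  J5=5  J6=10  J7=24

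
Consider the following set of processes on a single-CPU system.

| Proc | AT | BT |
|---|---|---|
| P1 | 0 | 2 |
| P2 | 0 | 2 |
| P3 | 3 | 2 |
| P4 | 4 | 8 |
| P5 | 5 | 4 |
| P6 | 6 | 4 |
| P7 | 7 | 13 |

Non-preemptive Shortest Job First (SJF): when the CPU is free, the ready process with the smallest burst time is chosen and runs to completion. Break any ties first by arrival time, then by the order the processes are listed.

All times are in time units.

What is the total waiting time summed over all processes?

Schedule: | P1 0-2 | P2 2-4 | P3 4-6 | P5 6-10 | P6 10-14 | P4 14-22 | P7 22-35 |
Completion: P1=2  P2=4  P3=6  P4=22  P5=10  P6=14  P7=35
Turnaround (C−A): P1=2  P2=4  P3=3  P4=18  P5=5  P6=8  P7=28
Waiting = turnaround − burst: P1=0, P2=2, P3=1, P4=10, P5=1, P6=4, P7=15
Total waiting = 0 + 2 + 1 + 10 + 1 + 4 + 15 = 33

33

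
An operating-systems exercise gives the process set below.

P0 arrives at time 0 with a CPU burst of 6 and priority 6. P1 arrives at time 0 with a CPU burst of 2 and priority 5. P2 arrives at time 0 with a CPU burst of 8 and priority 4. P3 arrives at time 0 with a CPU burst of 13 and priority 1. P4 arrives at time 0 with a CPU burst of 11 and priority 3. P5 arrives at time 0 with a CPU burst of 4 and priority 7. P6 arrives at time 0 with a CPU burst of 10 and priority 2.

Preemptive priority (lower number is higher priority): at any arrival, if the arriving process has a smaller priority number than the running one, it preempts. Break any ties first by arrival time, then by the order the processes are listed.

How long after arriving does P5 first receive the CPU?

Schedule: | P3 0-13 | P6 13-23 | P4 23-34 | P2 34-42 | P1 42-44 | P0 44-50 | P5 50-54 |
Completion: P0=50  P1=44  P2=42  P3=13  P4=34  P5=54  P6=23
Response(P5) = first start − arrival = 50 − 0 = 50

50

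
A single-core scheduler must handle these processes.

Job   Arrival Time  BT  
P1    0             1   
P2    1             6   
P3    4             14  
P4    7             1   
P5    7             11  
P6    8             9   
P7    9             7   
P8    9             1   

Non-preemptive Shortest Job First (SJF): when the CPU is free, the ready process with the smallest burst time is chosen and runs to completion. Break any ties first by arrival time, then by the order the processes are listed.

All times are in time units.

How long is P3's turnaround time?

46

Gantt: | P1 0-1 | P2 1-7 | P4 7-8 | P6 8-17 | P8 17-18 | P7 18-25 | P5 25-36 | P3 36-50 |
Completion: P1=1  P2=7  P3=50  P4=8  P5=36  P6=17  P7=25  P8=18
Turnaround(P3) = completion − arrival = 50 − 4 = 46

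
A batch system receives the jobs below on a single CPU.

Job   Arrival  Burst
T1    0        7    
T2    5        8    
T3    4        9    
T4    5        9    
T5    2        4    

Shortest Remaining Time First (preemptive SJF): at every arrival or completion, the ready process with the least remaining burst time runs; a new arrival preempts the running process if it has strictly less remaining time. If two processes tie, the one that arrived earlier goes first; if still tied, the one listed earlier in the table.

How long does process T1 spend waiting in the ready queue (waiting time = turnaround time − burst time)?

4

Gantt: | T1 0-2 | T5 2-6 | T1 6-11 | T2 11-19 | T3 19-28 | T4 28-37 |
Completion: T1=11  T2=19  T3=28  T4=37  T5=6
Waiting(T1) = turnaround − burst = 11 − 7 = 4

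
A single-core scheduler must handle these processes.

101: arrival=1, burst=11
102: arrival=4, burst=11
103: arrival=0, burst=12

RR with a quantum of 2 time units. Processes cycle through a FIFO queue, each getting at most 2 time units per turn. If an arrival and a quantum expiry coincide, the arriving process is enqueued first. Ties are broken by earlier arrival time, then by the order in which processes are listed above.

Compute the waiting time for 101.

21

Gantt: | 103 0-2 | 101 2-4 | 103 4-6 | 102 6-8 | 101 8-10 | 103 10-12 | 102 12-14 | 101 14-16 | 103 16-18 | 102 18-20 | 101 20-22 | 103 22-24 | 102 24-26 | 101 26-28 | 103 28-30 | 102 30-32 | 101 32-33 | 102 33-34 |
Completion: 101=33  102=34  103=30
Turnaround (C−A): 101=32  102=30  103=30
Waiting(101) = turnaround − burst = 32 − 11 = 21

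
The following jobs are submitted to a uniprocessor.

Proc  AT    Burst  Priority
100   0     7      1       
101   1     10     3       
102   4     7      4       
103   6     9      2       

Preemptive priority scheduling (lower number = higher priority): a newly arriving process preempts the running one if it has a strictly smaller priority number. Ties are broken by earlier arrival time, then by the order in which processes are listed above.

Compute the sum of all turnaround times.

Schedule: | 100 0-7 | 103 7-16 | 101 16-26 | 102 26-33 |
Completion: 100=7  101=26  102=33  103=16
Turnaround = completion − arrival: 100=7, 101=25, 102=29, 103=10
Total turnaround = 7 + 25 + 29 + 10 = 71

71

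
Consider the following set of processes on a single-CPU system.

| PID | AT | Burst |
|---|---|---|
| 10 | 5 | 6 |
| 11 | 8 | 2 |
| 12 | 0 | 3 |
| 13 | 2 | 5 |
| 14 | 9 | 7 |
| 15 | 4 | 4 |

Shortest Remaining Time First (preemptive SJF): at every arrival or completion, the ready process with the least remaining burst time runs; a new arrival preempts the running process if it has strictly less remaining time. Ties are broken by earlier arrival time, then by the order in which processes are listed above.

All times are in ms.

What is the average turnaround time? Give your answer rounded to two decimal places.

9.00

Gantt: | 12 0-3 | 13 3-8 | 11 8-10 | 15 10-14 | 10 14-20 | 14 20-27 |
Completion: 10=20  11=10  12=3  13=8  14=27  15=14
Turnaround times: 10=15, 11=2, 12=3, 13=6, 14=18, 15=10
Average turnaround = (15+2+3+6+18+10) / 6 = 54/6 = 9.00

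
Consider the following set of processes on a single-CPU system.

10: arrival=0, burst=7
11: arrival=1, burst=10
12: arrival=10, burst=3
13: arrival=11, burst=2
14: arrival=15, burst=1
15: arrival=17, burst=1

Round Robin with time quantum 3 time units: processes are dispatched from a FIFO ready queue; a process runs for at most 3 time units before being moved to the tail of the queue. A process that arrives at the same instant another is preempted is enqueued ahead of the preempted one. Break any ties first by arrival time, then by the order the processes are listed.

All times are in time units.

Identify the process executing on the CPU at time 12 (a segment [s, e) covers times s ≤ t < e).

10

Gantt: | 10 0-3 | 11 3-6 | 10 6-9 | 11 9-12 | 10 12-13 | 12 13-16 | 13 16-18 | 11 18-21 | 14 21-22 | 15 22-23 | 11 23-24 |
Completion: 10=13  11=24  12=16  13=18  14=22  15=23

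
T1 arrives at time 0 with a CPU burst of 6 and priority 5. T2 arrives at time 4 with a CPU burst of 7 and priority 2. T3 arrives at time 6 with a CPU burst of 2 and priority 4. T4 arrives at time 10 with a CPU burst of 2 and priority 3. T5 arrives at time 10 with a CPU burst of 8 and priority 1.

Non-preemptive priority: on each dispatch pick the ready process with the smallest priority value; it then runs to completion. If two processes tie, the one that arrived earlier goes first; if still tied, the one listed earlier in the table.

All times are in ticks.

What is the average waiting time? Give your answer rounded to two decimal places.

6.60

Gantt: | T1 0-6 | T2 6-13 | T5 13-21 | T4 21-23 | T3 23-25 |
Completion: T1=6  T2=13  T3=25  T4=23  T5=21
Turnaround (C−A): T1=6  T2=9  T3=19  T4=13  T5=11
Waiting times: T1=0, T2=2, T3=17, T4=11, T5=3
Average waiting = (0+2+17+11+3) / 5 = 33/5 = 6.60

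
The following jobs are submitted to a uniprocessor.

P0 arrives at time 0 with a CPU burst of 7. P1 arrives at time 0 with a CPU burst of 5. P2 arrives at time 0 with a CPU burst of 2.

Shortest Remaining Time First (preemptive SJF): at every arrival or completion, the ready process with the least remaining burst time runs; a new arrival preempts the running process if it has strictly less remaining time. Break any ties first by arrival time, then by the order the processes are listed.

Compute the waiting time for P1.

2

Timeline: | P2 0-2 | P1 2-7 | P0 7-14 |
Completion: P0=14  P1=7  P2=2
Turnaround (C−A): P0=14  P1=7  P2=2
Waiting(P1) = turnaround − burst = 7 − 5 = 2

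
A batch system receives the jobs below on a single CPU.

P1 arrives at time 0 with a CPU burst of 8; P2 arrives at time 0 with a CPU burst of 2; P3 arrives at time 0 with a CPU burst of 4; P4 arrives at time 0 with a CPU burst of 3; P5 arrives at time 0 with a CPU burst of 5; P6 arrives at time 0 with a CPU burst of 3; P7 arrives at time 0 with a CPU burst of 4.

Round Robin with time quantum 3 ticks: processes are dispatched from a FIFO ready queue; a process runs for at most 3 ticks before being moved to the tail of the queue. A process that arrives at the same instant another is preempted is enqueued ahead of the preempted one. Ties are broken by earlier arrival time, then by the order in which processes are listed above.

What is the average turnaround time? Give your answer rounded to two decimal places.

Timeline: | P1 0-3 | P2 3-5 | P3 5-8 | P4 8-11 | P5 11-14 | P6 14-17 | P7 17-20 | P1 20-23 | P3 23-24 | P5 24-26 | P7 26-27 | P1 27-29 |
Completion: P1=29  P2=5  P3=24  P4=11  P5=26  P6=17  P7=27
Turnaround times: P1=29, P2=5, P3=24, P4=11, P5=26, P6=17, P7=27
Average turnaround = (29+5+24+11+26+17+27) / 7 = 139/7 = 19.86

19.86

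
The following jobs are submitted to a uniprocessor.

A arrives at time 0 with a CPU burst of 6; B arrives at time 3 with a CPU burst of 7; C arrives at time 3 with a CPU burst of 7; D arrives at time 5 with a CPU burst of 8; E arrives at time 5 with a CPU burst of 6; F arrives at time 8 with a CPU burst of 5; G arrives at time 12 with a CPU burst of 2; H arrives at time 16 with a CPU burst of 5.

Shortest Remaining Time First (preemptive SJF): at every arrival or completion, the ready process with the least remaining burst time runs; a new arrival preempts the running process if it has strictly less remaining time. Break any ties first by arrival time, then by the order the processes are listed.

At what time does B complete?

31

Schedule: | A 0-6 | E 6-12 | G 12-14 | F 14-19 | H 19-24 | B 24-31 | C 31-38 | D 38-46 |
Completion: A=6  B=31  C=38  D=46  E=12  F=19  G=14  H=24
Turnaround (C−A): A=6  B=28  C=35  D=41  E=7  F=11  G=2  H=8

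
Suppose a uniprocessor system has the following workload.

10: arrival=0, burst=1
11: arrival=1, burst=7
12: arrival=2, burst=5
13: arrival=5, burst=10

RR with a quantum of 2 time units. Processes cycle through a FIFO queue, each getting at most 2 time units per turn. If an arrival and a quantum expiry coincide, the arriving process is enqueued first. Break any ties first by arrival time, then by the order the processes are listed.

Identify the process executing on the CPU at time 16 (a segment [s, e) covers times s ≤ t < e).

Timeline: | 10 0-1 | 11 1-3 | 12 3-5 | 11 5-7 | 13 7-9 | 12 9-11 | 11 11-13 | 13 13-15 | 12 15-16 | 11 16-17 | 13 17-23 |
Completion: 10=1  11=17  12=16  13=23
Turnaround (C−A): 10=1  11=16  12=14  13=18

11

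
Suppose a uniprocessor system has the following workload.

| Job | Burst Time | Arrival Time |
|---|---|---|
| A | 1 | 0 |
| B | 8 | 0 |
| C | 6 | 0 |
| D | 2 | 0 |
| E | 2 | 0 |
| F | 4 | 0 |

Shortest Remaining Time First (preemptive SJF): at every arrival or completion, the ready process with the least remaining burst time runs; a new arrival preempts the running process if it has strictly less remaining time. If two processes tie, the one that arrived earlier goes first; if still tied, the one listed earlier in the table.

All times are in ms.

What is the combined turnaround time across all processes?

56

Schedule: | A 0-1 | D 1-3 | E 3-5 | F 5-9 | C 9-15 | B 15-23 |
Completion: A=1  B=23  C=15  D=3  E=5  F=9
Turnaround = completion − arrival: A=1, B=23, C=15, D=3, E=5, F=9
Total turnaround = 1 + 23 + 15 + 3 + 5 + 9 = 56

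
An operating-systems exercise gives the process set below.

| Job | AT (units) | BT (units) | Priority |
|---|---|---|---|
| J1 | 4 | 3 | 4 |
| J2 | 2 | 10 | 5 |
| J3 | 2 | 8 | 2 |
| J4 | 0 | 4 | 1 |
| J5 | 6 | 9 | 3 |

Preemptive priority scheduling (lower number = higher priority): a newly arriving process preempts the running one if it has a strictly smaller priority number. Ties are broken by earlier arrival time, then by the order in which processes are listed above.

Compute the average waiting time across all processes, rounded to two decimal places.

9.40

Gantt: | J4 0-4 | J3 4-12 | J5 12-21 | J1 21-24 | J2 24-34 |
Completion: J1=24  J2=34  J3=12  J4=4  J5=21
Turnaround (C−A): J1=20  J2=32  J3=10  J4=4  J5=15
Waiting times: J1=17, J2=22, J3=2, J4=0, J5=6
Average waiting = (17+22+2+0+6) / 5 = 47/5 = 9.40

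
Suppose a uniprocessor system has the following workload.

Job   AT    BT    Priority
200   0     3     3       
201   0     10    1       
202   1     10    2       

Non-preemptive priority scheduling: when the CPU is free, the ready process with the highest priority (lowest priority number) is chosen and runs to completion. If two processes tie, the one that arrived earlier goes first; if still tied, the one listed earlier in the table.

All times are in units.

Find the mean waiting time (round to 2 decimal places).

9.67

Gantt: | 201 0-10 | 202 10-20 | 200 20-23 |
Completion: 200=23  201=10  202=20
Turnaround (C−A): 200=23  201=10  202=19
Waiting times: 200=20, 201=0, 202=9
Average waiting = (20+0+9) / 3 = 29/3 = 9.67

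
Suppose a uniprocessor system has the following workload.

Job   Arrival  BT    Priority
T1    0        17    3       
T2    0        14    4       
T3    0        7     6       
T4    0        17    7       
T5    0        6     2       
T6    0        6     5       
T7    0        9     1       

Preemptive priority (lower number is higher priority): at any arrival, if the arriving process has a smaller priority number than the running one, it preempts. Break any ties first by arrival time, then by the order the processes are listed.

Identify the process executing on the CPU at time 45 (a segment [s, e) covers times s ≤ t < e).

T2

Gantt: | T7 0-9 | T5 9-15 | T1 15-32 | T2 32-46 | T6 46-52 | T3 52-59 | T4 59-76 |
Completion: T1=32  T2=46  T3=59  T4=76  T5=15  T6=52  T7=9
Turnaround (C−A): T1=32  T2=46  T3=59  T4=76  T5=15  T6=52  T7=9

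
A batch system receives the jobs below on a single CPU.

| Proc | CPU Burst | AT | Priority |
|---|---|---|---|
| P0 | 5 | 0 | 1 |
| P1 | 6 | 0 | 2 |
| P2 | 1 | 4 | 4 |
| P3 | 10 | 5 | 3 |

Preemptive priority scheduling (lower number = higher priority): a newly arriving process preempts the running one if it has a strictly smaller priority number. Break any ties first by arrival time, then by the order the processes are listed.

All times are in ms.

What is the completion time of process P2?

Timeline: | P0 0-5 | P1 5-11 | P3 11-21 | P2 21-22 |
Completion: P0=5  P1=11  P2=22  P3=21

22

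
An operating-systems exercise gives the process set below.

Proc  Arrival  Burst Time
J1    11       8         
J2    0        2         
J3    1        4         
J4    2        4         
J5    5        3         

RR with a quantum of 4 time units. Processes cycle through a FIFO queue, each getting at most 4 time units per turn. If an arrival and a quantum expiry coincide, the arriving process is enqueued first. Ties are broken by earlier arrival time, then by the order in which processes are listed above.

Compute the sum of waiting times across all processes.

12

Schedule: | J2 0-2 | J3 2-6 | J4 6-10 | J5 10-13 | J1 13-21 |
Completion: J1=21  J2=2  J3=6  J4=10  J5=13
Turnaround (C−A): J1=10  J2=2  J3=5  J4=8  J5=8
Waiting = turnaround − burst: J1=2, J2=0, J3=1, J4=4, J5=5
Total waiting = 2 + 0 + 1 + 4 + 5 = 12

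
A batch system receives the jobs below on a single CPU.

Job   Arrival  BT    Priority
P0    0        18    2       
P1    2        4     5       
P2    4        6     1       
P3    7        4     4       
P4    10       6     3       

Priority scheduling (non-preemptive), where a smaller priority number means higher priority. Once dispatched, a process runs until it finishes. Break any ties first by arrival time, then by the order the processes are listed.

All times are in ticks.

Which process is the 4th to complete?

Schedule: | P0 0-18 | P2 18-24 | P4 24-30 | P3 30-34 | P1 34-38 |
Completion: P0=18  P1=38  P2=24  P3=34  P4=30
Turnaround (C−A): P0=18  P1=36  P2=20  P3=27  P4=20
Finish order: P0 → P2 → P4 → P3 → P1

P3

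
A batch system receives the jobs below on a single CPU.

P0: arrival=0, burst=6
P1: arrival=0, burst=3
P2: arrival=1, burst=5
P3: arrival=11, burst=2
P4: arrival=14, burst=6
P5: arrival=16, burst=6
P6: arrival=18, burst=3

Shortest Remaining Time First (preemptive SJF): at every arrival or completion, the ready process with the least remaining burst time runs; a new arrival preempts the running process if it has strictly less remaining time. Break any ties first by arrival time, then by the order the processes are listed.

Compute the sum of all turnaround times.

Gantt: | P1 0-3 | P2 3-8 | P0 8-11 | P3 11-13 | P0 13-16 | P4 16-18 | P6 18-21 | P4 21-25 | P5 25-31 |
Completion: P0=16  P1=3  P2=8  P3=13  P4=25  P5=31  P6=21
Turnaround = completion − arrival: P0=16, P1=3, P2=7, P3=2, P4=11, P5=15, P6=3
Total turnaround = 16 + 3 + 7 + 2 + 11 + 15 + 3 = 57

57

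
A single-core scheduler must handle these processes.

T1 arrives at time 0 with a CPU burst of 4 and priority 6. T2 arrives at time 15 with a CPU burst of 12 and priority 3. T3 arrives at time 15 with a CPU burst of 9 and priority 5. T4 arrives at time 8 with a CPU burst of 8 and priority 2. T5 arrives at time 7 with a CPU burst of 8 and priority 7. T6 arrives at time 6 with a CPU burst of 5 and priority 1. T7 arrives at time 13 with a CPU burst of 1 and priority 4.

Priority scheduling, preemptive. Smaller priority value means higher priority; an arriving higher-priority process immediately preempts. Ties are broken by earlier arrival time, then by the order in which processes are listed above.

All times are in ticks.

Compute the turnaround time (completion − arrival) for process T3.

26

Timeline: | T1 0-4 | idle 4-6 | T6 6-11 | T4 11-19 | T2 19-31 | T7 31-32 | T3 32-41 | T5 41-49 |
Completion: T1=4  T2=31  T3=41  T4=19  T5=49  T6=11  T7=32
Turnaround (C−A): T1=4  T2=16  T3=26  T4=11  T5=42  T6=5  T7=19
Turnaround(T3) = completion − arrival = 41 − 15 = 26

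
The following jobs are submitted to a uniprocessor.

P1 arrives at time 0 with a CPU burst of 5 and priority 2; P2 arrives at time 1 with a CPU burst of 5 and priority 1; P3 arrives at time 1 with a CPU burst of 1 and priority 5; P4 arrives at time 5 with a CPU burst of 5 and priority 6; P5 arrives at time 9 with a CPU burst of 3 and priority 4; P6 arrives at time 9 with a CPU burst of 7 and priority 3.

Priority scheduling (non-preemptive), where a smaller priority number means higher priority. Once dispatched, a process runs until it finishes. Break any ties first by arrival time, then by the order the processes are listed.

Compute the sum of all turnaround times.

Timeline: | P1 0-5 | P2 5-10 | P6 10-17 | P5 17-20 | P3 20-21 | P4 21-26 |
Completion: P1=5  P2=10  P3=21  P4=26  P5=20  P6=17
Turnaround = completion − arrival: P1=5, P2=9, P3=20, P4=21, P5=11, P6=8
Total turnaround = 5 + 9 + 20 + 21 + 11 + 8 = 74

74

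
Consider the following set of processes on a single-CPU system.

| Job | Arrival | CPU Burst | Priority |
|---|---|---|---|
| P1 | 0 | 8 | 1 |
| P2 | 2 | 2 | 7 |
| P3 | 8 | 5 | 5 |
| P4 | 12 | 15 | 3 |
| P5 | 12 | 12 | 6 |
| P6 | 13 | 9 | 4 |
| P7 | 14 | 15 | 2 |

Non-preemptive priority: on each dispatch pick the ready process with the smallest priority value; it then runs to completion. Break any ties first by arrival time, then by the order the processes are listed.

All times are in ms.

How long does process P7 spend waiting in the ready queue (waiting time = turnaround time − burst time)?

Timeline: | P1 0-8 | P3 8-13 | P4 13-28 | P7 28-43 | P6 43-52 | P5 52-64 | P2 64-66 |
Completion: P1=8  P2=66  P3=13  P4=28  P5=64  P6=52  P7=43
Turnaround (C−A): P1=8  P2=64  P3=5  P4=16  P5=52  P6=39  P7=29
Waiting(P7) = turnaround − burst = 29 − 15 = 14

14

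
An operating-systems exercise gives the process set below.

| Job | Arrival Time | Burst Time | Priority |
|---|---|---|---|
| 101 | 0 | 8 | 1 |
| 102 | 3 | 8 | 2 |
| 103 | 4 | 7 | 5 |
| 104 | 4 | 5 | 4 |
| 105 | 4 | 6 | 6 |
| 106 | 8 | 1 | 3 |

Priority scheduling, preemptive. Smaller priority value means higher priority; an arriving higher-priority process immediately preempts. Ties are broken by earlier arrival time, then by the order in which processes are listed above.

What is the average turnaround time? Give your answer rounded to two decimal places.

17.33

Timeline: | 101 0-8 | 102 8-16 | 106 16-17 | 104 17-22 | 103 22-29 | 105 29-35 |
Completion: 101=8  102=16  103=29  104=22  105=35  106=17
Turnaround (C−A): 101=8  102=13  103=25  104=18  105=31  106=9
Turnaround times: 101=8, 102=13, 103=25, 104=18, 105=31, 106=9
Average turnaround = (8+13+25+18+31+9) / 6 = 104/6 = 17.33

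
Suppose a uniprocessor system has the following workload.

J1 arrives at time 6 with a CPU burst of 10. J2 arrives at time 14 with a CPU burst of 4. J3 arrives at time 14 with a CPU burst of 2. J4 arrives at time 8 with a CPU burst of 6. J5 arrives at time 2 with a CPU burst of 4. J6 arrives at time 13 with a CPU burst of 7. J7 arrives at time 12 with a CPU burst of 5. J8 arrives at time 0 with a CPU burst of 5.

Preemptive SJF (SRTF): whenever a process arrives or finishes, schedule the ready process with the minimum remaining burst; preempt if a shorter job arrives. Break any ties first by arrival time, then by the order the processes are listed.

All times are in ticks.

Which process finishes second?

Gantt: | J8 0-5 | J5 5-9 | J4 9-15 | J3 15-17 | J2 17-21 | J7 21-26 | J6 26-33 | J1 33-43 |
Completion: J1=43  J2=21  J3=17  J4=15  J5=9  J6=33  J7=26  J8=5
Turnaround (C−A): J1=37  J2=7  J3=3  J4=7  J5=7  J6=20  J7=14  J8=5
Finish order: J8 → J5 → J4 → J3 → J2 → J7 → J6 → J1

J5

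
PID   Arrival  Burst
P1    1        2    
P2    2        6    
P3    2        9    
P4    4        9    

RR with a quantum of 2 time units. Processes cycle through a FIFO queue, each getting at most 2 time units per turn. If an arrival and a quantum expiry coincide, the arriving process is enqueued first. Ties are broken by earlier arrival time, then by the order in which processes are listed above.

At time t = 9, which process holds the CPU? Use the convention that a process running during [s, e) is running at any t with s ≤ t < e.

Gantt: | idle 0-1 | P1 1-3 | P2 3-5 | P3 5-7 | P4 7-9 | P2 9-11 | P3 11-13 | P4 13-15 | P2 15-17 | P3 17-19 | P4 19-21 | P3 21-23 | P4 23-25 | P3 25-26 | P4 26-27 |
Completion: P1=3  P2=17  P3=26  P4=27
Turnaround (C−A): P1=2  P2=15  P3=24  P4=23

P2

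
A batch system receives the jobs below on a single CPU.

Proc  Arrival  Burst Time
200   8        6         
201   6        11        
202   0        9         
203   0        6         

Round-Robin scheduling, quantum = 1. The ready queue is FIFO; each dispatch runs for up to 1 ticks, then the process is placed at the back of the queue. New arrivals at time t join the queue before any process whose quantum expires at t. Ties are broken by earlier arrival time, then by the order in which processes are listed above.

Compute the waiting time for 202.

Schedule: | 202 0-1 | 203 1-2 | 202 2-3 | 203 3-4 | 202 4-5 | 203 5-6 | 202 6-7 | 201 7-8 | 203 8-9 | 202 9-10 | 200 10-11 | 201 11-12 | 203 12-13 | 202 13-14 | 200 14-15 | 201 15-16 | 203 16-17 | 202 17-18 | 200 18-19 | 201 19-20 | 202 20-21 | 200 21-22 | 201 22-23 | 202 23-24 | 200 24-25 | 201 25-26 | 200 26-27 | 201 27-32 |
Completion: 200=27  201=32  202=24  203=17
Turnaround (C−A): 200=19  201=26  202=24  203=17
Waiting(202) = turnaround − burst = 24 − 9 = 15

15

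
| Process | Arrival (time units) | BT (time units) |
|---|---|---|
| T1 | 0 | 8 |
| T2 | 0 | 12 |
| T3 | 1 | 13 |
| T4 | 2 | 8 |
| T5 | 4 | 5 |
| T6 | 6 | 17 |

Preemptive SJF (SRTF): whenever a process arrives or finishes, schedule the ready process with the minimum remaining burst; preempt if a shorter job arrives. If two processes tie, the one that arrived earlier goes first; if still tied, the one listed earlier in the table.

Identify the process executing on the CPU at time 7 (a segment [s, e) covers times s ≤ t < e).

T1

Timeline: | T1 0-8 | T5 8-13 | T4 13-21 | T2 21-33 | T3 33-46 | T6 46-63 |
Completion: T1=8  T2=33  T3=46  T4=21  T5=13  T6=63
Turnaround (C−A): T1=8  T2=33  T3=45  T4=19  T5=9  T6=57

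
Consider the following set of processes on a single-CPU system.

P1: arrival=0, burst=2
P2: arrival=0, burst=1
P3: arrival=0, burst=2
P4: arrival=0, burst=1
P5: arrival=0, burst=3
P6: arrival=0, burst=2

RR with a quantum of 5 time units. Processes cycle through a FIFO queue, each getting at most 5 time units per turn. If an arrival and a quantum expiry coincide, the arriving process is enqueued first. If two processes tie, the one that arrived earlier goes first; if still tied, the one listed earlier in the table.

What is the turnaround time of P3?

Gantt: | P1 0-2 | P2 2-3 | P3 3-5 | P4 5-6 | P5 6-9 | P6 9-11 |
Completion: P1=2  P2=3  P3=5  P4=6  P5=9  P6=11
Turnaround (C−A): P1=2  P2=3  P3=5  P4=6  P5=9  P6=11
Turnaround(P3) = completion − arrival = 5 − 0 = 5

5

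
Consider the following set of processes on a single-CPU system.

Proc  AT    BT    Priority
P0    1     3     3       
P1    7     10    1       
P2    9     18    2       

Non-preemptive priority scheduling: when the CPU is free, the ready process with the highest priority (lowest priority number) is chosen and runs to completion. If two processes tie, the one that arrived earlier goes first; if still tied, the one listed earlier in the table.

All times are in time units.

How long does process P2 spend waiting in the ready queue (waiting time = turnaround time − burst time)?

8

Gantt: | idle 0-1 | P0 1-4 | idle 4-7 | P1 7-17 | P2 17-35 |
Completion: P0=4  P1=17  P2=35
Waiting(P2) = turnaround − burst = 26 − 18 = 8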